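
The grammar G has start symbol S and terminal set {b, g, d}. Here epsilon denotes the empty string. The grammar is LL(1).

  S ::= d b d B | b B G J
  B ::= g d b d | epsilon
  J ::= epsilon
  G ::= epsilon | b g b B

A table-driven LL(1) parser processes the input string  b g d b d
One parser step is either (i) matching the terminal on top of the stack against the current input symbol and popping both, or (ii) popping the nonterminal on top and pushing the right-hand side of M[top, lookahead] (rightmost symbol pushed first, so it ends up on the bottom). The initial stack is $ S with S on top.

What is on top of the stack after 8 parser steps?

J

step 1: stack=$ S  input=b g d b d $  — expand S ::= b B G J
step 2: stack=$ J G B b  input=b g d b d $  — match b
step 3: stack=$ J G B  input=g d b d $  — expand B ::= g d b d
step 4: stack=$ J G d b d g  input=g d b d $  — match g
step 5: stack=$ J G d b d  input=d b d $  — match d
step 6: stack=$ J G d b  input=b d $  — match b
step 7: stack=$ J G d  input=d $  — match d
step 8: stack=$ J G  input=$  — expand G ::= epsilon
Stack after step 8: $ J (top = J).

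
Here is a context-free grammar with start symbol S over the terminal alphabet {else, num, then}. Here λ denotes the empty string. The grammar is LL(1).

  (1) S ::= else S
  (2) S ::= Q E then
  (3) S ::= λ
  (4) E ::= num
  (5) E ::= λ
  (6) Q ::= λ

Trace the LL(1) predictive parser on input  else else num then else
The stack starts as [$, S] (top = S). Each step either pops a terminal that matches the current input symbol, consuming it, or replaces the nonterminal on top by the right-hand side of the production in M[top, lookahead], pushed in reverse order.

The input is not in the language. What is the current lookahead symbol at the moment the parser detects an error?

else

      Stack       Input                      Action
   1  $ S         else else num then else $  expand S ::= else S
   2  $ S else    else else num then else $  match else
   3  $ S         else num then else $       expand S ::= else S
   4  $ S else    else num then else $       match else
   5  $ S         num then else $            expand S ::= Q E then
   6  $ then E Q  num then else $            expand Q ::= λ
   7  $ then E    num then else $            expand E ::= num
   8  $ then num  num then else $            match num
   9  $ then      then else $                match then
  10  $           else $                     error: stack empty but input remains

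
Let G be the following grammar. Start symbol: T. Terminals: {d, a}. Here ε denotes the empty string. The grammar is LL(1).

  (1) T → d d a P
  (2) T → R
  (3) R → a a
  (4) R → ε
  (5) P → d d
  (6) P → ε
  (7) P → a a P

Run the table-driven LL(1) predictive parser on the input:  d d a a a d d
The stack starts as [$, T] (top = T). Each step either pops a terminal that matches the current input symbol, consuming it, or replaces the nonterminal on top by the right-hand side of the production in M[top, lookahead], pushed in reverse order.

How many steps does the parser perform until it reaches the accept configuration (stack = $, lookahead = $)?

step 1: stack=$ T  input=d d a a a d d $  — expand T → d d a P
step 2: stack=$ P a d d  input=d d a a a d d $  — match d
step 3: stack=$ P a d  input=d a a a d d $  — match d
step 4: stack=$ P a  input=a a a d d $  — match a
step 5: stack=$ P  input=a a d d $  — expand P → a a P
step 6: stack=$ P a a  input=a a d d $  — match a
step 7: stack=$ P a  input=a d d $  — match a
step 8: stack=$ P  input=d d $  — expand P → d d
step 9: stack=$ d d  input=d d $  — match d
step 10: stack=$ d  input=d $  — match d
Accept reached after 10 steps.

10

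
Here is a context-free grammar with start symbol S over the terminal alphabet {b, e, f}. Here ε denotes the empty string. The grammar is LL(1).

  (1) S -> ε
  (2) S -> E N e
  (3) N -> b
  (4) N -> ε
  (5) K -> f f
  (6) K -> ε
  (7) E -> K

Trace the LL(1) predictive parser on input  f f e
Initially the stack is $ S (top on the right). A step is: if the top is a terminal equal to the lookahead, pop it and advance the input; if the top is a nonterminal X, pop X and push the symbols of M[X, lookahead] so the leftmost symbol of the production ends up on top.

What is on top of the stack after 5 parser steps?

N

step 1: stack=$ S  input=f f e $  — expand S -> E N e
step 2: stack=$ e N E  input=f f e $  — expand E -> K
step 3: stack=$ e N K  input=f f e $  — expand K -> f f
step 4: stack=$ e N f f  input=f f e $  — match f
step 5: stack=$ e N f  input=f e $  — match f
Stack after step 5: $ e N (top = N).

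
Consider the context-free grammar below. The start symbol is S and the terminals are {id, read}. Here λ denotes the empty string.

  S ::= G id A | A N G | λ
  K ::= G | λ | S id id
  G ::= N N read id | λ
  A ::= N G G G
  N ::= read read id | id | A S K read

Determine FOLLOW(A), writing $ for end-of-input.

FIRST(S) = {λ, id, read}  (via G id A, A N G)
FIRST(K) = {λ, id, read}  (via G, S id id)
FIRST(G) = {λ, id, read}  (via N N read id)
FIRST(A) = {id, read}  (via N G G G)
FIRST(N) = {id, read}  (via A S K read)
FOLLOW(S) includes $ since S is the start symbol.
FOLLOW(S): in K::=S id id, S is followed by id id with FIRST {id}; in N::=A S K read, S is followed by K read with FIRST {id, read}. Thus FOLLOW(S) = {$, id, read}.
FOLLOW(K): in N::=A S K read, K is followed by read with FIRST {read}. Thus FOLLOW(K) = {read}.
FOLLOW(A): in S::=G id A, the suffix after A is empty, so FOLLOW(A) ⊇ FOLLOW(S) = {$, id, read}; in S::=A N G, A is followed by N G with FIRST {id, read}; in N::=A S K read, A is followed by S K read with FIRST {id, read}. Thus FOLLOW(A) = {$, id, read}.
FOLLOW(G): in S::=G id A, G is followed by id A with FIRST {id}; in S::=A N G, the suffix after G is empty, so FOLLOW(G) ⊇ FOLLOW(S) = {$, id, read}; in K::=G, the suffix after G is empty, so FOLLOW(G) ⊇ FOLLOW(K) = {read}; in A::=N G G G (occurrence 1), G is followed by G G with FIRST {λ, id, read}; in A::=N G G G (occurrence 1), the suffix after G is nullable, so FOLLOW(G) ⊇ FOLLOW(A) = {$, id, read}; in A::=N G G G (occurrence 2), G is followed by G with FIRST {λ, id, read}; in A::=N G G G (occurrence 2), the suffix after G is nullable, so FOLLOW(G) ⊇ FOLLOW(A) = {$, id, read}; in A::=N G G G (occurrence 3), the suffix after G is empty, so FOLLOW(G) ⊇ FOLLOW(A) = {$, id, read}. Thus FOLLOW(G) = {$, id, read}.
FOLLOW(N): in S::=A N G, N is followed by G with FIRST {λ, id, read}; in S::=A N G, the suffix after N is nullable, so FOLLOW(N) ⊇ FOLLOW(S) = {$, id, read}; in G::=N N read id (occurrence 1), N is followed by N read id with FIRST {id, read}; in G::=N N read id (occurrence 2), N is followed by read id with FIRST {read}; in A::=N G G G, N is followed by G G G with FIRST {λ, id, read}; in A::=N G G G, the suffix after N is nullable, so FOLLOW(N) ⊇ FOLLOW(A) = {$, id, read}. Thus FOLLOW(N) = {$, id, read}.

{$, id, read}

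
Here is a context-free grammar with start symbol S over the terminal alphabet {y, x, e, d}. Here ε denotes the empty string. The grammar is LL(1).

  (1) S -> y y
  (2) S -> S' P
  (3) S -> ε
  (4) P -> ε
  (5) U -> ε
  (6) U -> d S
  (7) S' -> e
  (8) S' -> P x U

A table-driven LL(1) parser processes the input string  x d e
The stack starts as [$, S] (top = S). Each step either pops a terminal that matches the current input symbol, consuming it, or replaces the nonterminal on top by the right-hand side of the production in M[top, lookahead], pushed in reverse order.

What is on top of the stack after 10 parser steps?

P

      Stack      Input    Action
   1  $ S        x d e $  expand S -> S' P
   2  $ P S'     x d e $  expand S' -> P x U
   3  $ P U x P  x d e $  expand P -> ε
   4  $ P U x    x d e $  match x
   5  $ P U      d e $    expand U -> d S
   6  $ P S d    d e $    match d
   7  $ P S      e $      expand S -> S' P
   8  $ P P S'   e $      expand S' -> e
   9  $ P P e    e $      match e
  10  $ P P      $        expand P -> ε
Stack after step 10: $ P (top = P).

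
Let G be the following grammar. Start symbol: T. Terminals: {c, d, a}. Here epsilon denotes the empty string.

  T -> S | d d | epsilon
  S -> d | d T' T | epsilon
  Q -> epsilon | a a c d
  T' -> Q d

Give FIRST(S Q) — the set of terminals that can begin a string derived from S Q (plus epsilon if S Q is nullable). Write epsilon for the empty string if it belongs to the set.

{epsilon, a, d}

FIRST(S): from S->d we get {d}; from S->d T' T we get {d}; from S->epsilon we get {epsilon}. So FIRST(S) = {epsilon, d}.
FIRST(Q): from Q->epsilon we get {epsilon}; from Q->a a c d we get {a}. So FIRST(Q) = {epsilon, a}.
FIRST(T): from T->S we get {epsilon, d}; from T->d d we get {d}; from T->epsilon we get {epsilon}. So FIRST(T) = {epsilon, d}.
FIRST(T'): from T'->Q d we get {a, d}. So FIRST(T') = {a, d}.
FIRST(S Q): take FIRST of each symbol in turn, carrying on past any symbol whose FIRST contains epsilon; result {epsilon, a, d}.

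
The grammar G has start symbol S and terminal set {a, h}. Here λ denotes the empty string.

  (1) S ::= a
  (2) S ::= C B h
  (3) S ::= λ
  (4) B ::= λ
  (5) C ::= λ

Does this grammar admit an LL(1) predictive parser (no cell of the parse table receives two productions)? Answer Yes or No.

FIRST(S) = {λ, a, h}
FIRST(B) = {λ}
FIRST(C) = {λ}
FOLLOW(S) = {$}
FOLLOW(B) = {h}
FOLLOW(C) = {h}
Each cell of M receives at most one production.

Yes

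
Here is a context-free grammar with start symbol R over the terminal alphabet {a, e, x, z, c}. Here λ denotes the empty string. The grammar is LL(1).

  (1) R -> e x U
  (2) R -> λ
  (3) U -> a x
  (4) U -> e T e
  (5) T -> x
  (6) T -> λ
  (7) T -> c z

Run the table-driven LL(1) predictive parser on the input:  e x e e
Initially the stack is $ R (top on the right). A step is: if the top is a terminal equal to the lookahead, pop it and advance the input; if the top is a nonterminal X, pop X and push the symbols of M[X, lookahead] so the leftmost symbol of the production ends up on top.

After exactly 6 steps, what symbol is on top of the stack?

     Stack    Input      Action
  1  $ R      e x e e $  expand R -> e x U
  2  $ U x e  e x e e $  match e
  3  $ U x    x e e $    match x
  4  $ U      e e $      expand U -> e T e
  5  $ e T e  e e $      match e
  6  $ e T    e $        expand T -> λ
Stack after step 6: $ e (top = e).

e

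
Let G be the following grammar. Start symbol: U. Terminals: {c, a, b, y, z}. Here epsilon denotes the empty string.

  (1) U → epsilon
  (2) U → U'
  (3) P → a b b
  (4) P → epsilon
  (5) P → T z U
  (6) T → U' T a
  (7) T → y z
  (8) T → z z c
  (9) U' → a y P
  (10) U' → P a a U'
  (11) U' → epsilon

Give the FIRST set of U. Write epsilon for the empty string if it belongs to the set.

{epsilon, a, y, z}

FIRST(U): from U→epsilon we get {epsilon}; from U→U' we get {epsilon, a, y, z}. So FIRST(U) = {epsilon, a, y, z}.
FIRST(P): from P→a b b we get {a}; from P→epsilon we get {epsilon}; from P→T z U we get {a, y, z}. So FIRST(P) = {epsilon, a, y, z}.
FIRST(U'): from U'→a y P we get {a}; from U'→P a a U' we get {a, y, z}; from U'→epsilon we get {epsilon}. So FIRST(U') = {epsilon, a, y, z}.
FIRST(T): from T→U' T a we get {a, y, z}; from T→y z we get {y}; from T→z z c we get {z}. So FIRST(T) = {a, y, z}.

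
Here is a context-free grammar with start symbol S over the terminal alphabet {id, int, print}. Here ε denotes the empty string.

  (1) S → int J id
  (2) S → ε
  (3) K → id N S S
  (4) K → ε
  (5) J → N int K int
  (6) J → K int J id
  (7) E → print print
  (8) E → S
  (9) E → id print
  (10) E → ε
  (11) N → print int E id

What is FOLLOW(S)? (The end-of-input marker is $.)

FIRST(S): from S→int J id we get {int}; from S→ε we get {ε}. So FIRST(S) = {ε, int}.
FIRST(K): from K→id N S S we get {id}; from K→ε we get {ε}. So FIRST(K) = {ε, id}.
FIRST(N): from N→print int E id we get {print}. So FIRST(N) = {print}.
FIRST(J): from J→N int K int we get {print}; from J→K int J id we get {id, int}. So FIRST(J) = {id, int, print}.
FIRST(E): from E→print print we get {print}; from E→S we get {ε, int}; from E→id print we get {id}; from E→ε we get {ε}. So FIRST(E) = {ε, id, int, print}.
FOLLOW(S) includes $ since S is the start symbol.
FOLLOW(K): in J→N int K int, K is followed by int with FIRST {int}; in J→K int J id, K is followed by int J id with FIRST {int}. Thus FOLLOW(K) = {int}.
FOLLOW(J): in S→int J id, J is followed by id with FIRST {id}; in J→K int J id, J is followed by id with FIRST {id}. Thus FOLLOW(J) = {id}.
FOLLOW(E): in N→print int E id, E is followed by id with FIRST {id}. Thus FOLLOW(E) = {id}.
FOLLOW(S): in K→id N S S (occurrence 1), S is followed by S with FIRST {ε, int}; in K→id N S S (occurrence 1), the suffix after S is nullable, so FOLLOW(S) ⊇ FOLLOW(K) = {int}; in K→id N S S (occurrence 2), the suffix after S is empty, so FOLLOW(S) ⊇ FOLLOW(K) = {int}; in E→S, the suffix after S is empty, so FOLLOW(S) ⊇ FOLLOW(E) = {id}. Thus FOLLOW(S) = {$, id, int}.
FOLLOW(N): in K→id N S S, N is followed by S S with FIRST {ε, int}; in K→id N S S, the suffix after N is nullable, so FOLLOW(N) ⊇ FOLLOW(K) = {int}; in J→N int K int, N is followed by int K int with FIRST {int}. Thus FOLLOW(N) = {int}.

{$, id, int}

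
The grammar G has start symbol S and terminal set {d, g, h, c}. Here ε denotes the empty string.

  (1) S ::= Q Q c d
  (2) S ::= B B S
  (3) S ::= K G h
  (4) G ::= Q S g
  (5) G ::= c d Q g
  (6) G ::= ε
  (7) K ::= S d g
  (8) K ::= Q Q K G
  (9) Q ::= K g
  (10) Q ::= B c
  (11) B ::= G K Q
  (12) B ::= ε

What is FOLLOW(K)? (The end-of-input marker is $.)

{c, g, h}

FIRST(S) = {c}  (via Q Q c d, B B S, K G h)
FIRST(G) = {ε, c}  (via Q S g)
FIRST(K) = {c}  (via S d g, Q Q K G)
FIRST(B) = {ε, c}  (via G K Q)
FIRST(Q) = {c}  (via K g, B c)
FOLLOW(S) includes $ since S is the start symbol.
FOLLOW(S): in S::=B B S, the suffix after S is empty (adds nothing new); in G::=Q S g, S is followed by g with FIRST {g}; in K::=S d g, S is followed by d g with FIRST {d}. Thus FOLLOW(S) = {$, d, g}.
FOLLOW(K): in S::=K G h, K is followed by G h with FIRST {c, h}; in K::=Q Q K G, K is followed by G with FIRST {ε, c}; in K::=Q Q K G, the suffix after K is nullable (adds nothing new); in Q::=K g, K is followed by g with FIRST {g}; in B::=G K Q, K is followed by Q with FIRST {c}. Thus FOLLOW(K) = {c, g, h}.
FOLLOW(G): in S::=K G h, G is followed by h with FIRST {h}; in K::=Q Q K G, the suffix after G is empty, so FOLLOW(G) ⊇ FOLLOW(K) = {c, g, h}; in B::=G K Q, G is followed by K Q with FIRST {c}. Thus FOLLOW(G) = {c, g, h}.
FOLLOW(B): in S::=B B S (occurrence 1), B is followed by B S with FIRST {c}; in S::=B B S (occurrence 2), B is followed by S with FIRST {c}; in Q::=B c, B is followed by c with FIRST {c}. Thus FOLLOW(B) = {c}.
FOLLOW(Q): in S::=Q Q c d (occurrence 1), Q is followed by Q c d with FIRST {c}; in S::=Q Q c d (occurrence 2), Q is followed by c d with FIRST {c}; in G::=Q S g, Q is followed by S g with FIRST {c}; in G::=c d Q g, Q is followed by g with FIRST {g}; in K::=Q Q K G (occurrence 1), Q is followed by Q K G with FIRST {c}; in K::=Q Q K G (occurrence 2), Q is followed by K G with FIRST {c}; in B::=G K Q, the suffix after Q is empty, so FOLLOW(Q) ⊇ FOLLOW(B) = {c}. Thus FOLLOW(Q) = {c, g}.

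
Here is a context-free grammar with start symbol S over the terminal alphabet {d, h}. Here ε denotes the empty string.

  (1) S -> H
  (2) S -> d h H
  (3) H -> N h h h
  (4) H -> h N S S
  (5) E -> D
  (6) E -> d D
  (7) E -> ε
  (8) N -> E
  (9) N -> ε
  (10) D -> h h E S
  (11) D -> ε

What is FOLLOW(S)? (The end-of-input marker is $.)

FIRST(D) = {ε, h}
FIRST(E) = {ε, d, h}  (via D)
FIRST(N) = {ε, d, h}  (via E)
FIRST(H) = {d, h}  (via N h h h)
FIRST(S) = {d, h}  (via H)
FOLLOW(S) includes $ since S is the start symbol.
FOLLOW(N): in H->N h h h, N is followed by h h h with FIRST {h}; in H->h N S S, N is followed by S S with FIRST {d, h}. Thus FOLLOW(N) = {d, h}.
FOLLOW(E): in N->E, the suffix after E is empty, so FOLLOW(E) ⊇ FOLLOW(N) = {d, h}; in D->h h E S, E is followed by S with FIRST {d, h}. Thus FOLLOW(E) = {d, h}.
FOLLOW(D): in E->D, the suffix after D is empty, so FOLLOW(D) ⊇ FOLLOW(E) = {d, h}; in E->d D, the suffix after D is empty, so FOLLOW(D) ⊇ FOLLOW(E) = {d, h}. Thus FOLLOW(D) = {d, h}.
FOLLOW(S): in H->h N S S (occurrence 1), S is followed by S with FIRST {d, h}; in H->h N S S (occurrence 2), the suffix after S is empty, so FOLLOW(S) ⊇ FOLLOW(H) = {$, d, h}; in D->h h E S, the suffix after S is empty, so FOLLOW(S) ⊇ FOLLOW(D) = {d, h}. Thus FOLLOW(S) = {$, d, h}.
FOLLOW(H): in S->H, the suffix after H is empty, so FOLLOW(H) ⊇ FOLLOW(S) = {$, d, h}; in S->d h H, the suffix after H is empty, so FOLLOW(H) ⊇ FOLLOW(S) = {$, d, h}. Thus FOLLOW(H) = {$, d, h}.

{$, d, h}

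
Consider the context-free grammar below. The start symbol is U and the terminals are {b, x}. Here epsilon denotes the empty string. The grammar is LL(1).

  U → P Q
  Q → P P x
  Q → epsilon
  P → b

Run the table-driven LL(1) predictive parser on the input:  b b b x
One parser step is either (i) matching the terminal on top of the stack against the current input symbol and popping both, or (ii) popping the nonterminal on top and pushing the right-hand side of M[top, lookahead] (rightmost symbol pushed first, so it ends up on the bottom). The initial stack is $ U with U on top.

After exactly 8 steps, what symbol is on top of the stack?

step 1: stack=$ U  input=b b b x $  — expand U → P Q
step 2: stack=$ Q P  input=b b b x $  — expand P → b
step 3: stack=$ Q b  input=b b b x $  — match b
step 4: stack=$ Q  input=b b x $  — expand Q → P P x
step 5: stack=$ x P P  input=b b x $  — expand P → b
step 6: stack=$ x P b  input=b b x $  — match b
step 7: stack=$ x P  input=b x $  — expand P → b
step 8: stack=$ x b  input=b x $  — match b
Stack after step 8: $ x (top = x).

x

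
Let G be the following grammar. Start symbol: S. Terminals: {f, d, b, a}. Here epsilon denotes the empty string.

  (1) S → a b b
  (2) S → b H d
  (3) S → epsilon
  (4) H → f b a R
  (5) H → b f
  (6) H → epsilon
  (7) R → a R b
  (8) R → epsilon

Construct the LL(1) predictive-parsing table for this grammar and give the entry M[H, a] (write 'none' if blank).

none

FIRST(S): from S→a b b we get {a}; from S→b H d we get {b}; from S→epsilon we get {epsilon}. So FIRST(S) = {epsilon, a, b}.
FIRST(H): from H→f b a R we get {f}; from H→b f we get {b}; from H→epsilon we get {epsilon}. So FIRST(H) = {epsilon, b, f}.
FIRST(R): from R→a R b we get {a}; from R→epsilon we get {epsilon}. So FIRST(R) = {epsilon, a}.
FOLLOW(S) includes $ since S is the start symbol.
FOLLOW(H): in S→b H d, H is followed by d with FIRST {d}. Thus FOLLOW(H) = {d}.
For H → f b a R: FIRST(f b a R) = {f}, so it goes in M[H, t] for t ∈ {f}.
For H → b f: FIRST(b f) = {b}, so it goes in M[H, t] for t ∈ {b}.
For H → epsilon: FIRST(epsilon) = {epsilon}, so it goes in M[H, t] for t ∈ {}; since epsilon ∈ FIRST, also for every t ∈ FOLLOW(H) = {d}.
None of these place a production in M[H, a].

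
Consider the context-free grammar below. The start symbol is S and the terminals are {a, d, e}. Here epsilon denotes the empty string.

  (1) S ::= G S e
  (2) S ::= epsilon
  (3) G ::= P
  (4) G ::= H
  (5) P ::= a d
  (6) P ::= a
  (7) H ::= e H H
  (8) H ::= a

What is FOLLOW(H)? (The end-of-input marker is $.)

FIRST(P) = {a}
FIRST(H) = {a, e}
FIRST(G) = {a, e}  (via P, H)
FIRST(S) = {epsilon, a, e}  (via G S e)
FOLLOW(S) includes $ since S is the start symbol.
FOLLOW(S): in S::=G S e, S is followed by e with FIRST {e}. Thus FOLLOW(S) = {$, e}.
FOLLOW(G): in S::=G S e, G is followed by S e with FIRST {a, e}. Thus FOLLOW(G) = {a, e}.
FOLLOW(P): in G::=P, the suffix after P is empty, so FOLLOW(P) ⊇ FOLLOW(G) = {a, e}. Thus FOLLOW(P) = {a, e}.
FOLLOW(H): in G::=H, the suffix after H is empty, so FOLLOW(H) ⊇ FOLLOW(G) = {a, e}; in H::=e H H (occurrence 1), H is followed by H with FIRST {a, e}; in H::=e H H (occurrence 2), the suffix after H is empty (adds nothing new). Thus FOLLOW(H) = {a, e}.

{a, e}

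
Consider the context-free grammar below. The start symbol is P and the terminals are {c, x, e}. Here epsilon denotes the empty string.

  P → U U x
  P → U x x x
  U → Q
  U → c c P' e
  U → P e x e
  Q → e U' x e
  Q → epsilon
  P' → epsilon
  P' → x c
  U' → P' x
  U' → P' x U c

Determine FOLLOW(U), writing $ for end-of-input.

FIRST(Q) = {epsilon, e}
FIRST(P') = {epsilon, x}
FIRST(U') = {x}  (via P' x, P' x U c)
FIRST(P) = {c, e, x}  (via U U x, U x x x)
FIRST(U) = {epsilon, c, e, x}  (via Q, P e x e)
FOLLOW(P) includes $ since P is the start symbol.
FOLLOW(P): in U→P e x e, P is followed by e x e with FIRST {e}. Thus FOLLOW(P) = {$, e}.
FOLLOW(U): in P→U U x (occurrence 1), U is followed by U x with FIRST {c, e, x}; in P→U U x (occurrence 2), U is followed by x with FIRST {x}; in P→U x x x, U is followed by x x x with FIRST {x}; in U'→P' x U c, U is followed by c with FIRST {c}. Thus FOLLOW(U) = {c, e, x}.
FOLLOW(Q): in U→Q, the suffix after Q is empty, so FOLLOW(Q) ⊇ FOLLOW(U) = {c, e, x}. Thus FOLLOW(Q) = {c, e, x}.
FOLLOW(P'): in U→c c P' e, P' is followed by e with FIRST {e}; in U'→P' x, P' is followed by x with FIRST {x}; in U'→P' x U c, P' is followed by x U c with FIRST {x}. Thus FOLLOW(P') = {e, x}.
FOLLOW(U'): in Q→e U' x e, U' is followed by x e with FIRST {x}. Thus FOLLOW(U') = {x}.

{c, e, x}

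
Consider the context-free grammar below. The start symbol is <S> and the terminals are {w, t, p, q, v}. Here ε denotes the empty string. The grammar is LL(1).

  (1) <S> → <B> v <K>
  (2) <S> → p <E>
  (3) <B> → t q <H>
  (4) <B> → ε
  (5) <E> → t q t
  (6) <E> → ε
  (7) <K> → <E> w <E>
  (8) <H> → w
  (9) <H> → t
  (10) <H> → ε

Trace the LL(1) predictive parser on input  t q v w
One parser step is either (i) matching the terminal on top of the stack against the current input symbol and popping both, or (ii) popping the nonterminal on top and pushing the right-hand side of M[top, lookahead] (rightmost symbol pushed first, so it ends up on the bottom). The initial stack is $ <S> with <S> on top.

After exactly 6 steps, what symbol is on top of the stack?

<K>

     Stack            Input      Action
  1  $ <S>            t q v w $  expand <S> → <B> v <K>
  2  $ <K> v <B>      t q v w $  expand <B> → t q <H>
  3  $ <K> v <H> q t  t q v w $  match t
  4  $ <K> v <H> q    q v w $    match q
  5  $ <K> v <H>      v w $      expand <H> → ε
  6  $ <K> v          v w $      match v
Stack after step 6: $ <K> (top = <K>).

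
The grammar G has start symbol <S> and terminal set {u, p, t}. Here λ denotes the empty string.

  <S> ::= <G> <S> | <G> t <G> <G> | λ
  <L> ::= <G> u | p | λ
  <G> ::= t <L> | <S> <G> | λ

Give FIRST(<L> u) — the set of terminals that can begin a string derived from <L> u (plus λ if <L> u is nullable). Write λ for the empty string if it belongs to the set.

FIRST(<S>): from <S>::=<G> <S> we get {λ, t}; from <S>::=<G> t <G> <G> we get {t}; from <S>::=λ we get {λ}. So FIRST(<S>) = {λ, t}.
FIRST(<G>): from <G>::=t <L> we get {t}; from <G>::=<S> <G> we get {λ, t}; from <G>::=λ we get {λ}. So FIRST(<G>) = {λ, t}.
FIRST(<L>): from <L>::=<G> u we get {t, u}; from <L>::=p we get {p}; from <L>::=λ we get {λ}. So FIRST(<L>) = {λ, p, t, u}.
FIRST(<L> u): take FIRST of each symbol in turn, carrying on past any symbol whose FIRST contains λ; result {p, t, u}.

{p, t, u}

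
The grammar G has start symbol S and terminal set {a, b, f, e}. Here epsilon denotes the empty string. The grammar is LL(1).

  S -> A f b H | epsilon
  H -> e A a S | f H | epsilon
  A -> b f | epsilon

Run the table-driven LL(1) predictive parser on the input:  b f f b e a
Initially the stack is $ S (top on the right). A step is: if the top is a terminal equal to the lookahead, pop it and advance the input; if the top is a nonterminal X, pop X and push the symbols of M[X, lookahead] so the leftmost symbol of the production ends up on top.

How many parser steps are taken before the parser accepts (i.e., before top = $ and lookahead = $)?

11

step 1: stack=$ S  input=b f f b e a $  — expand S -> A f b H
step 2: stack=$ H b f A  input=b f f b e a $  — expand A -> b f
step 3: stack=$ H b f f b  input=b f f b e a $  — match b
step 4: stack=$ H b f f  input=f f b e a $  — match f
step 5: stack=$ H b f  input=f b e a $  — match f
step 6: stack=$ H b  input=b e a $  — match b
step 7: stack=$ H  input=e a $  — expand H -> e A a S
step 8: stack=$ S a A e  input=e a $  — match e
step 9: stack=$ S a A  input=a $  — expand A -> epsilon
step 10: stack=$ S a  input=a $  — match a
step 11: stack=$ S  input=$  — expand S -> epsilon
Accept reached after 11 steps.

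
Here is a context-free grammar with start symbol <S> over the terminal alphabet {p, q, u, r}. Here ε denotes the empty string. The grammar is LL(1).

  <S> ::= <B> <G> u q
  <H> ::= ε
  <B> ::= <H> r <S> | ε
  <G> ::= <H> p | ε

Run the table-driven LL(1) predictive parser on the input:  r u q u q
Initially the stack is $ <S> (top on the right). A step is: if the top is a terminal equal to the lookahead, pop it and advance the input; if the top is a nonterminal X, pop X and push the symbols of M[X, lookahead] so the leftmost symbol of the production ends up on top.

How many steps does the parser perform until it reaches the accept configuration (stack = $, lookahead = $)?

12

      Stack                  Input        Action
   1  $ <S>                  r u q u q $  expand <S> ::= <B> <G> u q
   2  $ q u <G> <B>          r u q u q $  expand <B> ::= <H> r <S>
   3  $ q u <G> <S> r <H>    r u q u q $  expand <H> ::= ε
   4  $ q u <G> <S> r        r u q u q $  match r
   5  $ q u <G> <S>          u q u q $    expand <S> ::= <B> <G> u q
   6  $ q u <G> q u <G> <B>  u q u q $    expand <B> ::= ε
   7  $ q u <G> q u <G>      u q u q $    expand <G> ::= ε
   8  $ q u <G> q u          u q u q $    match u
   9  $ q u <G> q            q u q $      match q
  10  $ q u <G>              u q $        expand <G> ::= ε
  11  $ q u                  u q $        match u
  12  $ q                    q $          match q
Accept reached after 12 steps.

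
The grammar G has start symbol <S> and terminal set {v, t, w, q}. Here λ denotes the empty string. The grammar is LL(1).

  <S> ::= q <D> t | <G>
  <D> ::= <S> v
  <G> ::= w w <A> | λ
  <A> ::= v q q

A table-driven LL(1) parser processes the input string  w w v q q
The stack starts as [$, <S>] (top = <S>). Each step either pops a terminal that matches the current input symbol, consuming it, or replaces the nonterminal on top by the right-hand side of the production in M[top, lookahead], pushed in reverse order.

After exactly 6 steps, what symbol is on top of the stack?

step 1: stack=$ <S>  input=w w v q q $  — expand <S> ::= <G>
step 2: stack=$ <G>  input=w w v q q $  — expand <G> ::= w w <A>
step 3: stack=$ <A> w w  input=w w v q q $  — match w
step 4: stack=$ <A> w  input=w v q q $  — match w
step 5: stack=$ <A>  input=v q q $  — expand <A> ::= v q q
step 6: stack=$ q q v  input=v q q $  — match v
Stack after step 6: $ q q (top = q).

q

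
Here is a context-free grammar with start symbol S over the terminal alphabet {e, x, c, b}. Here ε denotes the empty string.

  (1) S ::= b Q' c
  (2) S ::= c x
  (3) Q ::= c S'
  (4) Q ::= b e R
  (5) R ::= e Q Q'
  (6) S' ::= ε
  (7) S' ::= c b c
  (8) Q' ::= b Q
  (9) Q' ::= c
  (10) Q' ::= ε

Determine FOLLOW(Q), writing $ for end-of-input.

FIRST(S): from S::=b Q' c we get {b}; from S::=c x we get {c}. So FIRST(S) = {b, c}.
FIRST(Q): from Q::=c S' we get {c}; from Q::=b e R we get {b}. So FIRST(Q) = {b, c}.
FIRST(R): from R::=e Q Q' we get {e}. So FIRST(R) = {e}.
FIRST(S'): from S'::=ε we get {ε}; from S'::=c b c we get {c}. So FIRST(S') = {ε, c}.
FIRST(Q'): from Q'::=b Q we get {b}; from Q'::=c we get {c}; from Q'::=ε we get {ε}. So FIRST(Q') = {ε, b, c}.
FOLLOW(S) includes $ since S is the start symbol.
FOLLOW(S): S appears on no right-hand side. Thus FOLLOW(S) = {$}.
FOLLOW(Q): in R::=e Q Q', Q is followed by Q' with FIRST {ε, b, c}; in R::=e Q Q', the suffix after Q is nullable, so FOLLOW(Q) ⊇ FOLLOW(R) = {b, c}; in Q'::=b Q, the suffix after Q is empty, so FOLLOW(Q) ⊇ FOLLOW(Q') = {b, c}. Thus FOLLOW(Q) = {b, c}.
FOLLOW(R): in Q::=b e R, the suffix after R is empty, so FOLLOW(R) ⊇ FOLLOW(Q) = {b, c}. Thus FOLLOW(R) = {b, c}.
FOLLOW(S'): in Q::=c S', the suffix after S' is empty, so FOLLOW(S') ⊇ FOLLOW(Q) = {b, c}. Thus FOLLOW(S') = {b, c}.
FOLLOW(Q'): in S::=b Q' c, Q' is followed by c with FIRST {c}; in R::=e Q Q', the suffix after Q' is empty, so FOLLOW(Q') ⊇ FOLLOW(R) = {b, c}. Thus FOLLOW(Q') = {b, c}.

{b, c}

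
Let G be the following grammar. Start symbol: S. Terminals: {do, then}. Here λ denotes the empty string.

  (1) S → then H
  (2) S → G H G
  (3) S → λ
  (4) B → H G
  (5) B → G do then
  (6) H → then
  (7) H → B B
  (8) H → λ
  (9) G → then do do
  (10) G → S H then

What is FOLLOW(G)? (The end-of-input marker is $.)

{$, do, then}

FIRST(S) = {λ, then}  (via G H G)
FIRST(B) = {then}  (via H G, G do then)
FIRST(H) = {λ, then}  (via B B)
FIRST(G) = {then}  (via S H then)
FOLLOW(S) includes $ since S is the start symbol.
FOLLOW(S): in G→S H then, S is followed by H then with FIRST {then}. Thus FOLLOW(S) = {$, then}.
FOLLOW(H): in S→then H, the suffix after H is empty, so FOLLOW(H) ⊇ FOLLOW(S) = {$, then}; in S→G H G, H is followed by G with FIRST {then}; in B→H G, H is followed by G with FIRST {then}; in G→S H then, H is followed by then with FIRST {then}. Thus FOLLOW(H) = {$, then}.
FOLLOW(B): in H→B B (occurrence 1), B is followed by B with FIRST {then}; in H→B B (occurrence 2), the suffix after B is empty, so FOLLOW(B) ⊇ FOLLOW(H) = {$, then}. Thus FOLLOW(B) = {$, then}.
FOLLOW(G): in S→G H G (occurrence 1), G is followed by H G with FIRST {then}; in S→G H G (occurrence 2), the suffix after G is empty, so FOLLOW(G) ⊇ FOLLOW(S) = {$, then}; in B→H G, the suffix after G is empty, so FOLLOW(G) ⊇ FOLLOW(B) = {$, then}; in B→G do then, G is followed by do then with FIRST {do}. Thus FOLLOW(G) = {$, do, then}.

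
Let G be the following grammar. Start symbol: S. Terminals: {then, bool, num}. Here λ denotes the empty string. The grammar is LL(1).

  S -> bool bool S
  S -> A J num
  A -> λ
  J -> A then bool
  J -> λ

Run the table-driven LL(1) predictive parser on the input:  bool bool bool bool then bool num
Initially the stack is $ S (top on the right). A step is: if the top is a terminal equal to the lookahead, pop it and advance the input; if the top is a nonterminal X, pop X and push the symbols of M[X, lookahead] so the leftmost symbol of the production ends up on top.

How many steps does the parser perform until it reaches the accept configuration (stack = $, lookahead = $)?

13

      Stack              Input                                Action
   1  $ S                bool bool bool bool then bool num $  expand S -> bool bool S
   2  $ S bool bool      bool bool bool bool then bool num $  match bool
   3  $ S bool           bool bool bool then bool num $       match bool
   4  $ S                bool bool then bool num $            expand S -> bool bool S
   5  $ S bool bool      bool bool then bool num $            match bool
   6  $ S bool           bool then bool num $                 match bool
   7  $ S                then bool num $                      expand S -> A J num
   8  $ num J A          then bool num $                      expand A -> λ
   9  $ num J            then bool num $                      expand J -> A then bool
  10  $ num bool then A  then bool num $                      expand A -> λ
  11  $ num bool then    then bool num $                      match then
  12  $ num bool         bool num $                           match bool
  13  $ num              num $                                match num
Accept reached after 13 steps.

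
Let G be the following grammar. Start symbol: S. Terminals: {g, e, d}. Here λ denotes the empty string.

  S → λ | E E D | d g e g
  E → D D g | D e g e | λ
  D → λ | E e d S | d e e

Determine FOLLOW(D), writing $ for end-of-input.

{$, d, e, g}

FIRST(S): from S→λ we get {λ}; from S→E E D we get {λ, d, e, g}; from S→d g e g we get {d}. So FIRST(S) = {λ, d, e, g}.
FIRST(E): from E→D D g we get {d, e, g}; from E→D e g e we get {d, e, g}; from E→λ we get {λ}. So FIRST(E) = {λ, d, e, g}.
FIRST(D): from D→λ we get {λ}; from D→E e d S we get {d, e, g}; from D→d e e we get {d}. So FIRST(D) = {λ, d, e, g}.
FOLLOW(S) includes $ since S is the start symbol.
FOLLOW(S): in D→E e d S, the suffix after S is empty, so FOLLOW(S) ⊇ FOLLOW(D) = {$, d, e, g}. Thus FOLLOW(S) = {$, d, e, g}.
FOLLOW(E): in S→E E D (occurrence 1), E is followed by E D with FIRST {λ, d, e, g}; in S→E E D (occurrence 1), the suffix after E is nullable, so FOLLOW(E) ⊇ FOLLOW(S) = {$, d, e, g}; in S→E E D (occurrence 2), E is followed by D with FIRST {λ, d, e, g}; in S→E E D (occurrence 2), the suffix after E is nullable, so FOLLOW(E) ⊇ FOLLOW(S) = {$, d, e, g}; in D→E e d S, E is followed by e d S with FIRST {e}. Thus FOLLOW(E) = {$, d, e, g}.
FOLLOW(D): in S→E E D, the suffix after D is empty, so FOLLOW(D) ⊇ FOLLOW(S) = {$, d, e, g}; in E→D D g (occurrence 1), D is followed by D g with FIRST {d, e, g}; in E→D D g (occurrence 2), D is followed by g with FIRST {g}; in E→D e g e, D is followed by e g e with FIRST {e}. Thus FOLLOW(D) = {$, d, e, g}.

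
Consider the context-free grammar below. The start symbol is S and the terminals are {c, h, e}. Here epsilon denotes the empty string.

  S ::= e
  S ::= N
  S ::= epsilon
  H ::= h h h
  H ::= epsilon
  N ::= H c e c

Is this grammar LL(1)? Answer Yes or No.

Yes

FIRST(S) = {epsilon, c, e, h}
FIRST(H) = {epsilon, h}
FIRST(N) = {c, h}
FOLLOW(S) = {$}
FOLLOW(H) = {c}
FOLLOW(N) = {$}
Each cell of M receives at most one production.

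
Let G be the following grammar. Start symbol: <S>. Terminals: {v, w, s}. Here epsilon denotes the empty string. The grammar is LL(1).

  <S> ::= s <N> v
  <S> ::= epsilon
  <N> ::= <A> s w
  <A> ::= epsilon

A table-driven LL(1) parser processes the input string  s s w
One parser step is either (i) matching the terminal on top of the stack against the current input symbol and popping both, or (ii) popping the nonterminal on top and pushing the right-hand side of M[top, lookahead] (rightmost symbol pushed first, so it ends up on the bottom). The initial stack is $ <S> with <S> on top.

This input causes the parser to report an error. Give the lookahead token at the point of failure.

step 1: stack=$ <S>  input=s s w $  — expand <S> ::= s <N> v
step 2: stack=$ v <N> s  input=s s w $  — match s
step 3: stack=$ v <N>  input=s w $  — expand <N> ::= <A> s w
step 4: stack=$ v w s <A>  input=s w $  — expand <A> ::= epsilon
step 5: stack=$ v w s  input=s w $  — match s
step 6: stack=$ v w  input=w $  — match w
step 7: stack=$ v  input=$  — error: top is terminal v but lookahead is $

$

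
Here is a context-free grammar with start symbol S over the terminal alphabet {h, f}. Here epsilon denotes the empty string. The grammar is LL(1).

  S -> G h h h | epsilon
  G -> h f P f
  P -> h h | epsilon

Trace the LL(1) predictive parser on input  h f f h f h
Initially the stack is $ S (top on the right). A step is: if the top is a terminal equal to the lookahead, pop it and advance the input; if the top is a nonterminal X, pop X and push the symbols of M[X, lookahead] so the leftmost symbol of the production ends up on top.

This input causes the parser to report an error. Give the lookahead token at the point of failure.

f

step 1: stack=$ S  input=h f f h f h $  — expand S -> G h h h
step 2: stack=$ h h h G  input=h f f h f h $  — expand G -> h f P f
step 3: stack=$ h h h f P f h  input=h f f h f h $  — match h
step 4: stack=$ h h h f P f  input=f f h f h $  — match f
step 5: stack=$ h h h f P  input=f h f h $  — expand P -> epsilon
step 6: stack=$ h h h f  input=f h f h $  — match f
step 7: stack=$ h h h  input=h f h $  — match h
step 8: stack=$ h h  input=f h $  — error: top is terminal h but lookahead is f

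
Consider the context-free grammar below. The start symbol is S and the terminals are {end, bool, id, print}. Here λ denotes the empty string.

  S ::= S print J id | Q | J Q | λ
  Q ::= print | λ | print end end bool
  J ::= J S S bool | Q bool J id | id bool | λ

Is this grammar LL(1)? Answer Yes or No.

No

FIRST(S) = {λ, bool, id, print}
FIRST(Q) = {λ, print}
FIRST(J) = {λ, bool, id, print}
FOLLOW(S) = {$, bool, id, print}
FOLLOW(Q) = {$, bool, id, print}
FOLLOW(J) = {$, bool, id, print}
Cell M[J, bool] receives both J ::= J S S bool and J ::= Q bool J id and J ::= λ — the grammar is not LL(1).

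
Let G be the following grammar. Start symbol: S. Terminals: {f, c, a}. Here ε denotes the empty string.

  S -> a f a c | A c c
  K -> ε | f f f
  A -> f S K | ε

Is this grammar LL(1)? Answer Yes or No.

FIRST(S) = {a, c, f}
FIRST(K) = {ε, f}
FIRST(A) = {ε, f}
FOLLOW(S) = {$, c, f}
FOLLOW(K) = {c}
FOLLOW(A) = {c}
Each cell of M receives at most one production.

Yes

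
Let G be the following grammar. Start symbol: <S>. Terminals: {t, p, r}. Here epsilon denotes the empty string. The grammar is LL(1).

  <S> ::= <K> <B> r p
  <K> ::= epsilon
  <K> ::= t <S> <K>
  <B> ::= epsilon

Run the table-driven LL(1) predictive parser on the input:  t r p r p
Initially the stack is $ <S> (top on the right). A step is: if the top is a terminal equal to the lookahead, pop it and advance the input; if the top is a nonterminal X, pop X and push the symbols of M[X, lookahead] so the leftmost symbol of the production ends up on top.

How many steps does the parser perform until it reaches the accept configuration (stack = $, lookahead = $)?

12

step 1: stack=$ <S>  input=t r p r p $  — expand <S> ::= <K> <B> r p
step 2: stack=$ p r <B> <K>  input=t r p r p $  — expand <K> ::= t <S> <K>
step 3: stack=$ p r <B> <K> <S> t  input=t r p r p $  — match t
step 4: stack=$ p r <B> <K> <S>  input=r p r p $  — expand <S> ::= <K> <B> r p
step 5: stack=$ p r <B> <K> p r <B> <K>  input=r p r p $  — expand <K> ::= epsilon
step 6: stack=$ p r <B> <K> p r <B>  input=r p r p $  — expand <B> ::= epsilon
step 7: stack=$ p r <B> <K> p r  input=r p r p $  — match r
step 8: stack=$ p r <B> <K> p  input=p r p $  — match p
step 9: stack=$ p r <B> <K>  input=r p $  — expand <K> ::= epsilon
step 10: stack=$ p r <B>  input=r p $  — expand <B> ::= epsilon
step 11: stack=$ p r  input=r p $  — match r
step 12: stack=$ p  input=p $  — match p
Accept reached after 12 steps.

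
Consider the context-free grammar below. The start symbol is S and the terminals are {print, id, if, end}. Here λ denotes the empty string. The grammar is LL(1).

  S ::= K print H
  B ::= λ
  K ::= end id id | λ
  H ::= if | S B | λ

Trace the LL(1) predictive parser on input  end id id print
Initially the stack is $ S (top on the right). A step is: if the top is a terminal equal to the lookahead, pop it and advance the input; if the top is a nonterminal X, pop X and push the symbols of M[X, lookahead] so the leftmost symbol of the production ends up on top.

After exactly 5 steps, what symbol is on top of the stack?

print

     Stack                Input              Action
  1  $ S                  end id id print $  expand S ::= K print H
  2  $ H print K          end id id print $  expand K ::= end id id
  3  $ H print id id end  end id id print $  match end
  4  $ H print id id      id id print $      match id
  5  $ H print id         id print $         match id
Stack after step 5: $ H print (top = print).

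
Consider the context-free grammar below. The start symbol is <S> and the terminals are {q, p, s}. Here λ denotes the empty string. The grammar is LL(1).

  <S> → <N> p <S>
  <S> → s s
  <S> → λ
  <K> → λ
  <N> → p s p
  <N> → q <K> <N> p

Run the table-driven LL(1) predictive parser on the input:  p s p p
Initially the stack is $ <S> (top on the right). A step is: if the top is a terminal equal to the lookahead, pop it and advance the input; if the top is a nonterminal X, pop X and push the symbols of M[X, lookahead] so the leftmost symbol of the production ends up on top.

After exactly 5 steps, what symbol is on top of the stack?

p

     Stack          Input      Action
  1  $ <S>          p s p p $  expand <S> → <N> p <S>
  2  $ <S> p <N>    p s p p $  expand <N> → p s p
  3  $ <S> p p s p  p s p p $  match p
  4  $ <S> p p s    s p p $    match s
  5  $ <S> p p      p p $      match p
Stack after step 5: $ <S> p (top = p).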